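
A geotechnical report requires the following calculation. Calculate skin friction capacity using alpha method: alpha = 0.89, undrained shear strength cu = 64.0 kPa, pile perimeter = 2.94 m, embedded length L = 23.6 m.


Using Qs = alpha * cu * perimeter * L
Qs = 0.89 * 64.0 * 2.94 * 23.6
Qs = 3952.11 kN


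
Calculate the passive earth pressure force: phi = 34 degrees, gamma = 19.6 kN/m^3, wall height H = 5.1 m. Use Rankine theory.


Result: 901.61 kN/m

Derivation:
Compute passive earth pressure coefficient:
Kp = tan^2(45 + phi/2) = tan^2(62.0) = 3.537132
Compute passive force:
Pp = 0.5 * Kp * gamma * H^2
Pp = 0.5 * 3.537132 * 19.6 * 5.1^2
Pp = 901.61 kN/m


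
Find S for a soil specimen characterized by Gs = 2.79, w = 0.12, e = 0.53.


Using S = Gs * w / e
S = 2.79 * 0.12 / 0.53
S = 0.6317


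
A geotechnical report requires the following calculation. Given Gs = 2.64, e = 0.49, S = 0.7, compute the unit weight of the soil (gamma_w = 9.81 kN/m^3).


Using gamma = gamma_w * (Gs + S*e) / (1 + e)
Numerator: Gs + S*e = 2.64 + 0.7*0.49 = 2.983
Denominator: 1 + e = 1 + 0.49 = 1.49
gamma = 9.81 * 2.983 / 1.49
gamma = 19.64 kN/m^3


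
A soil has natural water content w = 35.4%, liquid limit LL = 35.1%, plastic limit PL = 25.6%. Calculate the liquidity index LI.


Result: 1.032

Derivation:
First compute the plasticity index:
PI = LL - PL = 35.1 - 25.6 = 9.5
Then compute the liquidity index:
LI = (w - PL) / PI
LI = (35.4 - 25.6) / 9.5
LI = 1.032


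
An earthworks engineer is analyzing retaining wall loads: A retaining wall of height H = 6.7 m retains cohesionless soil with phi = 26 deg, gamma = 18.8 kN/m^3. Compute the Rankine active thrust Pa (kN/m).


Compute active earth pressure coefficient:
Ka = tan^2(45 - phi/2) = tan^2(32.0) = 0.390462
Compute active force:
Pa = 0.5 * Ka * gamma * H^2
Pa = 0.5 * 0.390462 * 18.8 * 6.7^2
Pa = 164.76 kN/m


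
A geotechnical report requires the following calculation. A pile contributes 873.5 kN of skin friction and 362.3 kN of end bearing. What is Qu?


Using Qu = Qf + Qb
Qu = 873.5 + 362.3
Qu = 1235.8 kN


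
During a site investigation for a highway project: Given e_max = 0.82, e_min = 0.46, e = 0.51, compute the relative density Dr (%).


Result: 86.11 %

Derivation:
Using Dr = (e_max - e) / (e_max - e_min) * 100
e_max - e = 0.82 - 0.51 = 0.31
e_max - e_min = 0.82 - 0.46 = 0.36
Dr = 0.31 / 0.36 * 100
Dr = 86.11 %


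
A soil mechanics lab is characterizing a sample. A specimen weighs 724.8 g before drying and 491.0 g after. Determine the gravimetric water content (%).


Result: 47.62 %

Derivation:
Using w = (m_wet - m_dry) / m_dry * 100
m_wet - m_dry = 724.8 - 491.0 = 233.8 g
w = 233.8 / 491.0 * 100
w = 47.62 %


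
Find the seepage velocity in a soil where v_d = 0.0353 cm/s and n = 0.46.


Using v_s = v_d / n
v_s = 0.0353 / 0.46
v_s = 0.07674 cm/s


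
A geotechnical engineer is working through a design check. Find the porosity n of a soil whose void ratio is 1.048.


Using the relation n = e / (1 + e)
n = 1.048 / (1 + 1.048)
n = 1.048 / 2.048
n = 0.5117


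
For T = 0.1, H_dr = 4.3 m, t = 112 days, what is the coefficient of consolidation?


Using cv = T * H_dr^2 / t
H_dr^2 = 4.3^2 = 18.49
cv = 0.1 * 18.49 / 112
cv = 0.01651 m^2/day


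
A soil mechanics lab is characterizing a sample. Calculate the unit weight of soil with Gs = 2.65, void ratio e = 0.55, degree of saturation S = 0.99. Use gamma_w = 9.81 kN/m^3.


Result: 20.218 kN/m^3

Derivation:
Using gamma = gamma_w * (Gs + S*e) / (1 + e)
Numerator: Gs + S*e = 2.65 + 0.99*0.55 = 3.1945
Denominator: 1 + e = 1 + 0.55 = 1.55
gamma = 9.81 * 3.1945 / 1.55
gamma = 20.218 kN/m^3


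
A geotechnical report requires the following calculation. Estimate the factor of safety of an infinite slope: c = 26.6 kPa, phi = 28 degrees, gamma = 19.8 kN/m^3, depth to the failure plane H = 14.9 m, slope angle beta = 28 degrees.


Result: 1.218

Derivation:
Using Fs = c / (gamma*H*sin(beta)*cos(beta)) + tan(phi)/tan(beta)
Cohesion contribution = 26.6 / (19.8*14.9*sin(28)*cos(28))
Cohesion contribution = 0.217513
Friction contribution = tan(28)/tan(28) = 1
Fs = 0.217513 + 1
Fs = 1.218


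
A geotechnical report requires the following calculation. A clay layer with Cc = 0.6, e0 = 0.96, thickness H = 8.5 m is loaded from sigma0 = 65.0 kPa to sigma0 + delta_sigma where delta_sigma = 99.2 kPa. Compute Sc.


Result: 1.0472 m

Derivation:
Using Sc = Cc * H / (1 + e0) * log10((sigma0 + delta_sigma) / sigma0)
Stress ratio = (65.0 + 99.2) / 65.0 = 2.52615
log10(2.52615) = 0.40246
Cc * H / (1 + e0) = 0.6 * 8.5 / (1 + 0.96) = 2.60204
Sc = 2.60204 * 0.40246
Sc = 1.0472 m


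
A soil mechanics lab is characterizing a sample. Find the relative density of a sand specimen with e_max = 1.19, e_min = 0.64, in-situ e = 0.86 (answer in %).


Using Dr = (e_max - e) / (e_max - e_min) * 100
e_max - e = 1.19 - 0.86 = 0.33
e_max - e_min = 1.19 - 0.64 = 0.55
Dr = 0.33 / 0.55 * 100
Dr = 60.0 %


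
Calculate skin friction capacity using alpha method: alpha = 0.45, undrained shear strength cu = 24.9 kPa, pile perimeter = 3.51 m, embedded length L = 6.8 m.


Using Qs = alpha * cu * perimeter * L
Qs = 0.45 * 24.9 * 3.51 * 6.8
Qs = 267.44 kN


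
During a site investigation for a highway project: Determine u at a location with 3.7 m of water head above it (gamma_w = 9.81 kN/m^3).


Result: 36.3 kPa

Derivation:
Using u = gamma_w * h_w
u = 9.81 * 3.7
u = 36.3 kPa


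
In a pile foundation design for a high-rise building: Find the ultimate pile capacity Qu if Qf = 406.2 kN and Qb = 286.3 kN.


Using Qu = Qf + Qb
Qu = 406.2 + 286.3
Qu = 692.5 kN


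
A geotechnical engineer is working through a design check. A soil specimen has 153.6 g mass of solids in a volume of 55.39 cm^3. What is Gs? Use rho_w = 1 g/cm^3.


Using Gs = m_s / (V_s * rho_w)
Since rho_w = 1 g/cm^3:
Gs = 153.6 / 55.39
Gs = 2.773


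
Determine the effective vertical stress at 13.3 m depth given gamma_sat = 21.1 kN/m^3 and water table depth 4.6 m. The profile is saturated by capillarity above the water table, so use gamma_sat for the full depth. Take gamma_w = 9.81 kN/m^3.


Total stress = gamma_sat * depth
sigma = 21.1 * 13.3 = 280.63 kPa
Pore water pressure u = gamma_w * (depth - d_wt)
u = 9.81 * (13.3 - 4.6) = 85.347 kPa
Effective stress = sigma - u
sigma' = 280.63 - 85.347 = 195.28 kPa


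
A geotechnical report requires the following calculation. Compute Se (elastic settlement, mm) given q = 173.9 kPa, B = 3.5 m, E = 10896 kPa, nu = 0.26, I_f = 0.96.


Using Se = q * B * (1 - nu^2) * I_f / E
1 - nu^2 = 1 - 0.26^2 = 0.9324
Se = 173.9 * 3.5 * 0.9324 * 0.96 / 10896
Se = 0.050000 m
Convert to mm: Se = 0.050000 * 1000 = 50.0 mm


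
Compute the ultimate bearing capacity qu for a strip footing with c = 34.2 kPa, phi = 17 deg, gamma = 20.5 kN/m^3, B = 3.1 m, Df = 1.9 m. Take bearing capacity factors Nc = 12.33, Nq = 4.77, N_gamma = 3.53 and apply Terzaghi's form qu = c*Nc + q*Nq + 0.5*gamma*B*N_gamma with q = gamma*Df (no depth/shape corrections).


Result: 719.64 kPa

Derivation:
Compute qu = c*Nc + gamma*Df*Nq + 0.5*gamma*B*N_gamma
Term 1: 34.2 * 12.33 = 421.686
Term 2: 20.5 * 1.9 * 4.77 = 185.7915
Term 3: 0.5 * 20.5 * 3.1 * 3.53 = 112.16575
qu = 421.686 + 185.7915 + 112.16575
qu = 719.64 kPa


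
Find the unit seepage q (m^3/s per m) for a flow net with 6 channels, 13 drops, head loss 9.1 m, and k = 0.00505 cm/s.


Convert k to m/s for unit consistency with H:
k = 0.00505 cm/s = 0.00505 / 100 m/s = 5.05e-05 m/s
Using q = k * H * Nf / Nd
Nf / Nd = 6 / 13 = 0.4615
q = 5.05e-05 * 9.1 * 0.4615
q = 0.0002121 m^3/s per m


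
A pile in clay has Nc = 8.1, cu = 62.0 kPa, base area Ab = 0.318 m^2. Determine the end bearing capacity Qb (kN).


Using Qb = Nc * cu * Ab
Qb = 8.1 * 62.0 * 0.318
Qb = 159.7 kN


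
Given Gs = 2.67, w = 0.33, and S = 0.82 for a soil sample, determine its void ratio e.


Result: 1.0745

Derivation:
Using the relation e = Gs * w / S
e = 2.67 * 0.33 / 0.82
e = 1.0745


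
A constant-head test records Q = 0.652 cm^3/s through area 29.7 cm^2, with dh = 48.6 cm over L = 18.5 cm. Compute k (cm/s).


Result: 0.008357 cm/s

Derivation:
Compute hydraulic gradient:
i = dh / L = 48.6 / 18.5 = 2.62703
Then apply Darcy's law:
k = Q / (A * i)
k = 0.652 / (29.7 * 2.62703)
k = 0.652 / 78.0227
k = 0.008357 cm/s


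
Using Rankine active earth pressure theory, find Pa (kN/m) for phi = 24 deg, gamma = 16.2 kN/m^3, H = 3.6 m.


Compute active earth pressure coefficient:
Ka = tan^2(45 - phi/2) = tan^2(33.0) = 0.42173
Compute active force:
Pa = 0.5 * Ka * gamma * H^2
Pa = 0.5 * 0.42173 * 16.2 * 3.6^2
Pa = 44.27 kN/m


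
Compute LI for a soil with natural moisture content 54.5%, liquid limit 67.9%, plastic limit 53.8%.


First compute the plasticity index:
PI = LL - PL = 67.9 - 53.8 = 14.1
Then compute the liquidity index:
LI = (w - PL) / PI
LI = (54.5 - 53.8) / 14.1
LI = 0.05


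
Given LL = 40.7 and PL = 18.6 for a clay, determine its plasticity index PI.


Result: 22.1

Derivation:
Using PI = LL - PL
PI = 40.7 - 18.6
PI = 22.1


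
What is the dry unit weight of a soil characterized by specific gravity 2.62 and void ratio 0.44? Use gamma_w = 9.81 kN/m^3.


Result: 17.849 kN/m^3

Derivation:
Using gamma_d = Gs * gamma_w / (1 + e)
gamma_d = 2.62 * 9.81 / (1 + 0.44)
gamma_d = 2.62 * 9.81 / 1.44
gamma_d = 17.849 kN/m^3


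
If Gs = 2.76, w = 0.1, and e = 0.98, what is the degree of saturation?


Using S = Gs * w / e
S = 2.76 * 0.1 / 0.98
S = 0.2816


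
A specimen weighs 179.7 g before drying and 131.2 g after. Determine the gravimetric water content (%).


Using w = (m_wet - m_dry) / m_dry * 100
m_wet - m_dry = 179.7 - 131.2 = 48.5 g
w = 48.5 / 131.2 * 100
w = 36.97 %


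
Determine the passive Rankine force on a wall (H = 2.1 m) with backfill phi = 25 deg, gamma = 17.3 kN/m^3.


Compute passive earth pressure coefficient:
Kp = tan^2(45 + phi/2) = tan^2(57.5) = 2.463913
Compute passive force:
Pp = 0.5 * Kp * gamma * H^2
Pp = 0.5 * 2.463913 * 17.3 * 2.1^2
Pp = 93.99 kN/m


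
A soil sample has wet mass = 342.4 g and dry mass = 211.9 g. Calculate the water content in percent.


Using w = (m_wet - m_dry) / m_dry * 100
m_wet - m_dry = 342.4 - 211.9 = 130.5 g
w = 130.5 / 211.9 * 100
w = 61.59 %


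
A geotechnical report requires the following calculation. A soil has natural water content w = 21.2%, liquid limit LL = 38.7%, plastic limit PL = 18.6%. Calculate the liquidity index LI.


Result: 0.129

Derivation:
First compute the plasticity index:
PI = LL - PL = 38.7 - 18.6 = 20.1
Then compute the liquidity index:
LI = (w - PL) / PI
LI = (21.2 - 18.6) / 20.1
LI = 0.129


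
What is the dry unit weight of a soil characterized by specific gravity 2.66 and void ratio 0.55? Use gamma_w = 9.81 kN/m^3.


Using gamma_d = Gs * gamma_w / (1 + e)
gamma_d = 2.66 * 9.81 / (1 + 0.55)
gamma_d = 2.66 * 9.81 / 1.55
gamma_d = 16.835 kN/m^3


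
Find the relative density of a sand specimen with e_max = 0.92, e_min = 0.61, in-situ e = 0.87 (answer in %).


Result: 16.13 %

Derivation:
Using Dr = (e_max - e) / (e_max - e_min) * 100
e_max - e = 0.92 - 0.87 = 0.05
e_max - e_min = 0.92 - 0.61 = 0.31
Dr = 0.05 / 0.31 * 100
Dr = 16.13 %


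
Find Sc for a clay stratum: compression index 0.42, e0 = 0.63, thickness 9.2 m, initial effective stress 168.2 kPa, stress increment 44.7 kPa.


Using Sc = Cc * H / (1 + e0) * log10((sigma0 + delta_sigma) / sigma0)
Stress ratio = (168.2 + 44.7) / 168.2 = 1.26576
log10(1.26576) = 0.10235
Cc * H / (1 + e0) = 0.42 * 9.2 / (1 + 0.63) = 2.37055
Sc = 2.37055 * 0.10235
Sc = 0.2426 m


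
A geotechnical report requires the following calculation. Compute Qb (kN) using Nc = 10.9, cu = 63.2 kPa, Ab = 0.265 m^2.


Using Qb = Nc * cu * Ab
Qb = 10.9 * 63.2 * 0.265
Qb = 182.55 kN


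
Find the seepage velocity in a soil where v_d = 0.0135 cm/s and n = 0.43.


Using v_s = v_d / n
v_s = 0.0135 / 0.43
v_s = 0.0314 cm/s


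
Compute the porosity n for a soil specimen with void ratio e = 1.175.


Using the relation n = e / (1 + e)
n = 1.175 / (1 + 1.175)
n = 1.175 / 2.175
n = 0.5402


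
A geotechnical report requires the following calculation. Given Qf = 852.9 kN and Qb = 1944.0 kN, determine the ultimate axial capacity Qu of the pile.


Result: 2796.9 kN

Derivation:
Using Qu = Qf + Qb
Qu = 852.9 + 1944.0
Qu = 2796.9 kN


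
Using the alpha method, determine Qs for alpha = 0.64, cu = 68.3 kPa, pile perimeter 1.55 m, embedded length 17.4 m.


Using Qs = alpha * cu * perimeter * L
Qs = 0.64 * 68.3 * 1.55 * 17.4
Qs = 1178.91 kN


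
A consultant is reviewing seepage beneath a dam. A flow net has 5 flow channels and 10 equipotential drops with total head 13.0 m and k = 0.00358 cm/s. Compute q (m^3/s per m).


Result: 0.0002327 m^3/s per m

Derivation:
Convert k to m/s for unit consistency with H:
k = 0.00358 cm/s = 0.00358 / 100 m/s = 3.58e-05 m/s
Using q = k * H * Nf / Nd
Nf / Nd = 5 / 10 = 0.5
q = 3.58e-05 * 13.0 * 0.5
q = 0.0002327 m^3/s per m


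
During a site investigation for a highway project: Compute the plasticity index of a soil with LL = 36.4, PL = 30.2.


Using PI = LL - PL
PI = 36.4 - 30.2
PI = 6.2


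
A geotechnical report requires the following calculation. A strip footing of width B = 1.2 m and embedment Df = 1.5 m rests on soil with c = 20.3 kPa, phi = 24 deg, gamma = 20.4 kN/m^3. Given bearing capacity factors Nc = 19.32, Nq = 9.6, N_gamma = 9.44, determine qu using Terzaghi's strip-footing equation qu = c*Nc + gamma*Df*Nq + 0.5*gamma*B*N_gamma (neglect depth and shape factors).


Result: 801.5 kPa

Derivation:
Compute qu = c*Nc + gamma*Df*Nq + 0.5*gamma*B*N_gamma
Term 1: 20.3 * 19.32 = 392.196
Term 2: 20.4 * 1.5 * 9.6 = 293.76
Term 3: 0.5 * 20.4 * 1.2 * 9.44 = 115.5456
qu = 392.196 + 293.76 + 115.5456
qu = 801.5 kPa


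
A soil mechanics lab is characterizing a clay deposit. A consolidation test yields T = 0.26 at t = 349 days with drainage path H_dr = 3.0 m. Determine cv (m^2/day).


Result: 0.0067 m^2/day

Derivation:
Using cv = T * H_dr^2 / t
H_dr^2 = 3.0^2 = 9.0
cv = 0.26 * 9.0 / 349
cv = 0.0067 m^2/day


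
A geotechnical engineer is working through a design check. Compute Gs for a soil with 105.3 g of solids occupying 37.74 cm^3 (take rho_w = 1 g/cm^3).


Result: 2.79

Derivation:
Using Gs = m_s / (V_s * rho_w)
Since rho_w = 1 g/cm^3:
Gs = 105.3 / 37.74
Gs = 2.79


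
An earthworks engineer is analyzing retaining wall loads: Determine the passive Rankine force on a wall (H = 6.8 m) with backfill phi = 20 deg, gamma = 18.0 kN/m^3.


Compute passive earth pressure coefficient:
Kp = tan^2(45 + phi/2) = tan^2(55.0) = 2.039607
Compute passive force:
Pp = 0.5 * Kp * gamma * H^2
Pp = 0.5 * 2.039607 * 18.0 * 6.8^2
Pp = 848.8 kN/m


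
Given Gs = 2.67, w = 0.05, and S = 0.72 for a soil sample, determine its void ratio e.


Using the relation e = Gs * w / S
e = 2.67 * 0.05 / 0.72
e = 0.1854


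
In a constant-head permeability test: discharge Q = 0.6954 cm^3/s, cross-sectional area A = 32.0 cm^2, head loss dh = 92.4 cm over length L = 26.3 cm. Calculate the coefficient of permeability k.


Result: 0.006185 cm/s

Derivation:
Compute hydraulic gradient:
i = dh / L = 92.4 / 26.3 = 3.51331
Then apply Darcy's law:
k = Q / (A * i)
k = 0.6954 / (32.0 * 3.51331)
k = 0.6954 / 112.426
k = 0.006185 cm/s


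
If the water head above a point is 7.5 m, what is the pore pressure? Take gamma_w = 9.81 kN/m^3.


Using u = gamma_w * h_w
u = 9.81 * 7.5
u = 73.58 kPa


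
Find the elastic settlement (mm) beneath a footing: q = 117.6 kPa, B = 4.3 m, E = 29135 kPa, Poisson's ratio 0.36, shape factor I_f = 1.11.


Using Se = q * B * (1 - nu^2) * I_f / E
1 - nu^2 = 1 - 0.36^2 = 0.8704
Se = 117.6 * 4.3 * 0.8704 * 1.11 / 29135
Se = 0.016769 m
Convert to mm: Se = 0.016769 * 1000 = 16.769 mm


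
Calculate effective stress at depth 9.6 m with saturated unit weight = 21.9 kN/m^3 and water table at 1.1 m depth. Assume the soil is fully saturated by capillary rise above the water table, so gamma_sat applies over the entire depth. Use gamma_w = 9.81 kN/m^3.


Total stress = gamma_sat * depth
sigma = 21.9 * 9.6 = 210.24 kPa
Pore water pressure u = gamma_w * (depth - d_wt)
u = 9.81 * (9.6 - 1.1) = 83.385 kPa
Effective stress = sigma - u
sigma' = 210.24 - 83.385 = 126.86 kPa


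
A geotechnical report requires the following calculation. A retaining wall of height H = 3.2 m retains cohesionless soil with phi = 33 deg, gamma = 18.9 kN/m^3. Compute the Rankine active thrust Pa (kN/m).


Compute active earth pressure coefficient:
Ka = tan^2(45 - phi/2) = tan^2(28.5) = 0.294801
Compute active force:
Pa = 0.5 * Ka * gamma * H^2
Pa = 0.5 * 0.294801 * 18.9 * 3.2^2
Pa = 28.53 kN/m


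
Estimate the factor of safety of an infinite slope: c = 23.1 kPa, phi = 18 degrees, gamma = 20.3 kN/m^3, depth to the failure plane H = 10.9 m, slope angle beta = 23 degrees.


Using Fs = c / (gamma*H*sin(beta)*cos(beta)) + tan(phi)/tan(beta)
Cohesion contribution = 23.1 / (20.3*10.9*sin(23)*cos(23))
Cohesion contribution = 0.290259
Friction contribution = tan(18)/tan(23) = 0.765463
Fs = 0.290259 + 0.765463
Fs = 1.056


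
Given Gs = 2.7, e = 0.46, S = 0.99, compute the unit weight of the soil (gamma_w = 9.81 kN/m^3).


Using gamma = gamma_w * (Gs + S*e) / (1 + e)
Numerator: Gs + S*e = 2.7 + 0.99*0.46 = 3.1554
Denominator: 1 + e = 1 + 0.46 = 1.46
gamma = 9.81 * 3.1554 / 1.46
gamma = 21.202 kN/m^3


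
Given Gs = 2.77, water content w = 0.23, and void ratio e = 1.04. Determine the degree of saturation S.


Using S = Gs * w / e
S = 2.77 * 0.23 / 1.04
S = 0.6126


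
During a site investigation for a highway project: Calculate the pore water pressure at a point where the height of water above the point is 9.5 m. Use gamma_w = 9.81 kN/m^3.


Using u = gamma_w * h_w
u = 9.81 * 9.5
u = 93.2 kPa


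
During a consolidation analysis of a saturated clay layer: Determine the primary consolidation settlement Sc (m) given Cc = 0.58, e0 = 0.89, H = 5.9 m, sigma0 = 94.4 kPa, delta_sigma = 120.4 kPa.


Using Sc = Cc * H / (1 + e0) * log10((sigma0 + delta_sigma) / sigma0)
Stress ratio = (94.4 + 120.4) / 94.4 = 2.27542
log10(2.27542) = 0.357062
Cc * H / (1 + e0) = 0.58 * 5.9 / (1 + 0.89) = 1.81058
Sc = 1.81058 * 0.357062
Sc = 0.6465 m


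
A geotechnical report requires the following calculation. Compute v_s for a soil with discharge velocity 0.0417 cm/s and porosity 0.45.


Result: 0.09267 cm/s

Derivation:
Using v_s = v_d / n
v_s = 0.0417 / 0.45
v_s = 0.09267 cm/s


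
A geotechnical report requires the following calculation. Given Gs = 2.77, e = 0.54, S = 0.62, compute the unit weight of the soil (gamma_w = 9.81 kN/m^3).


Result: 19.778 kN/m^3

Derivation:
Using gamma = gamma_w * (Gs + S*e) / (1 + e)
Numerator: Gs + S*e = 2.77 + 0.62*0.54 = 3.1048
Denominator: 1 + e = 1 + 0.54 = 1.54
gamma = 9.81 * 3.1048 / 1.54
gamma = 19.778 kN/m^3


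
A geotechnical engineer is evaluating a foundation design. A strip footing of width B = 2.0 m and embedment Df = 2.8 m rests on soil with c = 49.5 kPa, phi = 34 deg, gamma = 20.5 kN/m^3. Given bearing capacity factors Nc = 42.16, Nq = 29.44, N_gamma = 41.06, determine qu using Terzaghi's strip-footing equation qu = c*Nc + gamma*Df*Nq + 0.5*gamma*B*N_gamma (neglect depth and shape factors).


Result: 4618.51 kPa

Derivation:
Compute qu = c*Nc + gamma*Df*Nq + 0.5*gamma*B*N_gamma
Term 1: 49.5 * 42.16 = 2086.92
Term 2: 20.5 * 2.8 * 29.44 = 1689.856
Term 3: 0.5 * 20.5 * 2.0 * 41.06 = 841.73
qu = 2086.92 + 1689.856 + 841.73
qu = 4618.51 kPa


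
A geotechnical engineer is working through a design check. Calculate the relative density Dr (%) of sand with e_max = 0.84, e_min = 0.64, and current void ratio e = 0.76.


Result: 40.0 %

Derivation:
Using Dr = (e_max - e) / (e_max - e_min) * 100
e_max - e = 0.84 - 0.76 = 0.08
e_max - e_min = 0.84 - 0.64 = 0.2
Dr = 0.08 / 0.2 * 100
Dr = 40.0 %


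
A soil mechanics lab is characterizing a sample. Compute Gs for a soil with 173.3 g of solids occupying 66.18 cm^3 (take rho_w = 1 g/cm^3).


Using Gs = m_s / (V_s * rho_w)
Since rho_w = 1 g/cm^3:
Gs = 173.3 / 66.18
Gs = 2.619


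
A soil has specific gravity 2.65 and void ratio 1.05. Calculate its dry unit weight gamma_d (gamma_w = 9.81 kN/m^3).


Result: 12.681 kN/m^3

Derivation:
Using gamma_d = Gs * gamma_w / (1 + e)
gamma_d = 2.65 * 9.81 / (1 + 1.05)
gamma_d = 2.65 * 9.81 / 2.05
gamma_d = 12.681 kN/m^3


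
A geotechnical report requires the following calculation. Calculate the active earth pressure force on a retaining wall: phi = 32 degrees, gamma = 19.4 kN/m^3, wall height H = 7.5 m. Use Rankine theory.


Result: 167.65 kN/m

Derivation:
Compute active earth pressure coefficient:
Ka = tan^2(45 - phi/2) = tan^2(29.0) = 0.307259
Compute active force:
Pa = 0.5 * Ka * gamma * H^2
Pa = 0.5 * 0.307259 * 19.4 * 7.5^2
Pa = 167.65 kN/m


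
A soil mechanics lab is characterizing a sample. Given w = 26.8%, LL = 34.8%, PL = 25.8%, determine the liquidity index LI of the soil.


Result: 0.111

Derivation:
First compute the plasticity index:
PI = LL - PL = 34.8 - 25.8 = 9.0
Then compute the liquidity index:
LI = (w - PL) / PI
LI = (26.8 - 25.8) / 9.0
LI = 0.111


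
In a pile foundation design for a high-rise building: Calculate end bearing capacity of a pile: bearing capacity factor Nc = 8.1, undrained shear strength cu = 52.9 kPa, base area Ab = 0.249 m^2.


Result: 106.69 kN

Derivation:
Using Qb = Nc * cu * Ab
Qb = 8.1 * 52.9 * 0.249
Qb = 106.69 kN


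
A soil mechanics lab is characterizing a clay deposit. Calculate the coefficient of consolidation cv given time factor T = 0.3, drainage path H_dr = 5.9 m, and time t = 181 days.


Using cv = T * H_dr^2 / t
H_dr^2 = 5.9^2 = 34.81
cv = 0.3 * 34.81 / 181
cv = 0.0577 m^2/day


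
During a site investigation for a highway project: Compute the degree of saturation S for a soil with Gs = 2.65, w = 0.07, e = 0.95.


Using S = Gs * w / e
S = 2.65 * 0.07 / 0.95
S = 0.1953


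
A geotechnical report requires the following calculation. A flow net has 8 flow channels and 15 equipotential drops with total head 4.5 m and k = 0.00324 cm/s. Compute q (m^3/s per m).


Convert k to m/s for unit consistency with H:
k = 0.00324 cm/s = 0.00324 / 100 m/s = 3.24e-05 m/s
Using q = k * H * Nf / Nd
Nf / Nd = 8 / 15 = 0.5333
q = 3.24e-05 * 4.5 * 0.5333
q = 7.776e-05 m^3/s per m


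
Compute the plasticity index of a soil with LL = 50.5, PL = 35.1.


Result: 15.4

Derivation:
Using PI = LL - PL
PI = 50.5 - 35.1
PI = 15.4


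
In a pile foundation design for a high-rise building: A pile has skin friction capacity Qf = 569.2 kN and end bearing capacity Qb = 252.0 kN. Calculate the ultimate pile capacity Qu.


Using Qu = Qf + Qb
Qu = 569.2 + 252.0
Qu = 821.2 kN


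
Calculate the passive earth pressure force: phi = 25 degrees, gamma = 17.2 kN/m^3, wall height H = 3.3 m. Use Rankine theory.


Result: 230.76 kN/m

Derivation:
Compute passive earth pressure coefficient:
Kp = tan^2(45 + phi/2) = tan^2(57.5) = 2.463913
Compute passive force:
Pp = 0.5 * Kp * gamma * H^2
Pp = 0.5 * 2.463913 * 17.2 * 3.3^2
Pp = 230.76 kN/m


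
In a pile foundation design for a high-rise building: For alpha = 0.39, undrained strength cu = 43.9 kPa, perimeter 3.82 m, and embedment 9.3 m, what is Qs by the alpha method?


Result: 608.24 kN

Derivation:
Using Qs = alpha * cu * perimeter * L
Qs = 0.39 * 43.9 * 3.82 * 9.3
Qs = 608.24 kN


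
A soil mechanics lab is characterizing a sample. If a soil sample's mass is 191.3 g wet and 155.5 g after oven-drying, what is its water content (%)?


Using w = (m_wet - m_dry) / m_dry * 100
m_wet - m_dry = 191.3 - 155.5 = 35.8 g
w = 35.8 / 155.5 * 100
w = 23.02 %


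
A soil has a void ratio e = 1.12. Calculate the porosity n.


Result: 0.5283

Derivation:
Using the relation n = e / (1 + e)
n = 1.12 / (1 + 1.12)
n = 1.12 / 2.12
n = 0.5283


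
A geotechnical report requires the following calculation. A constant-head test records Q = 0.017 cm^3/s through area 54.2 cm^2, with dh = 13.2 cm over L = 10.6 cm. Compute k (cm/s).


Result: 0.000252 cm/s

Derivation:
Compute hydraulic gradient:
i = dh / L = 13.2 / 10.6 = 1.24528
Then apply Darcy's law:
k = Q / (A * i)
k = 0.017 / (54.2 * 1.24528)
k = 0.017 / 67.4943
k = 0.000252 cm/s


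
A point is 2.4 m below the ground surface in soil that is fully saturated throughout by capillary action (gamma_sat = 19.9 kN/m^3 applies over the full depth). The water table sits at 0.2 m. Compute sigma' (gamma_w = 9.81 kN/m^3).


Total stress = gamma_sat * depth
sigma = 19.9 * 2.4 = 47.76 kPa
Pore water pressure u = gamma_w * (depth - d_wt)
u = 9.81 * (2.4 - 0.2) = 21.582 kPa
Effective stress = sigma - u
sigma' = 47.76 - 21.582 = 26.18 kPa


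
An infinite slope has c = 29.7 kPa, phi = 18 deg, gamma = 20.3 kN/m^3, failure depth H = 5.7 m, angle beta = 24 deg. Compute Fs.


Result: 1.421

Derivation:
Using Fs = c / (gamma*H*sin(beta)*cos(beta)) + tan(phi)/tan(beta)
Cohesion contribution = 29.7 / (20.3*5.7*sin(24)*cos(24))
Cohesion contribution = 0.690784
Friction contribution = tan(18)/tan(24) = 0.729782
Fs = 0.690784 + 0.729782
Fs = 1.421


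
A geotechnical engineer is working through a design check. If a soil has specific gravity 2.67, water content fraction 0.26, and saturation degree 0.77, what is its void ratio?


Using the relation e = Gs * w / S
e = 2.67 * 0.26 / 0.77
e = 0.9016


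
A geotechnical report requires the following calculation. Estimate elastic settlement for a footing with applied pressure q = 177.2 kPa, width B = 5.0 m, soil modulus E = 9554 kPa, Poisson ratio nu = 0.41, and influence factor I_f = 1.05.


Result: 81.004 mm

Derivation:
Using Se = q * B * (1 - nu^2) * I_f / E
1 - nu^2 = 1 - 0.41^2 = 0.8319
Se = 177.2 * 5.0 * 0.8319 * 1.05 / 9554
Se = 0.081004 m
Convert to mm: Se = 0.081004 * 1000 = 81.004 mm


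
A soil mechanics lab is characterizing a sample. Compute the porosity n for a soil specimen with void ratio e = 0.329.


Using the relation n = e / (1 + e)
n = 0.329 / (1 + 0.329)
n = 0.329 / 1.329
n = 0.2476


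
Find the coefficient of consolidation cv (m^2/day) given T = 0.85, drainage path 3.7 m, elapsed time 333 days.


Using cv = T * H_dr^2 / t
H_dr^2 = 3.7^2 = 13.69
cv = 0.85 * 13.69 / 333
cv = 0.03494 m^2/day


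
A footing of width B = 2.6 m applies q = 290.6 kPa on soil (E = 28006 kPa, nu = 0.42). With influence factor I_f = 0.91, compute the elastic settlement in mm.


Result: 20.22 mm

Derivation:
Using Se = q * B * (1 - nu^2) * I_f / E
1 - nu^2 = 1 - 0.42^2 = 0.8236
Se = 290.6 * 2.6 * 0.8236 * 0.91 / 28006
Se = 0.020220 m
Convert to mm: Se = 0.020220 * 1000 = 20.22 mm


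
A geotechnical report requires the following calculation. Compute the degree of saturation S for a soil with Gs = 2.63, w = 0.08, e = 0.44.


Using S = Gs * w / e
S = 2.63 * 0.08 / 0.44
S = 0.4782


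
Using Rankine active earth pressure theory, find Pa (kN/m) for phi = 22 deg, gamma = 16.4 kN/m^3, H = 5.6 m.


Result: 116.99 kN/m

Derivation:
Compute active earth pressure coefficient:
Ka = tan^2(45 - phi/2) = tan^2(34.0) = 0.454962
Compute active force:
Pa = 0.5 * Ka * gamma * H^2
Pa = 0.5 * 0.454962 * 16.4 * 5.6^2
Pa = 116.99 kN/m


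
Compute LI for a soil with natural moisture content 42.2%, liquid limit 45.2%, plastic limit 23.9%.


First compute the plasticity index:
PI = LL - PL = 45.2 - 23.9 = 21.3
Then compute the liquidity index:
LI = (w - PL) / PI
LI = (42.2 - 23.9) / 21.3
LI = 0.859


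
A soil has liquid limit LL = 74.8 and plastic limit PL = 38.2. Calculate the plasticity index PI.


Result: 36.6

Derivation:
Using PI = LL - PL
PI = 74.8 - 38.2
PI = 36.6


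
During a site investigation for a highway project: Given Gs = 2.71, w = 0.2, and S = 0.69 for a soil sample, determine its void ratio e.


Using the relation e = Gs * w / S
e = 2.71 * 0.2 / 0.69
e = 0.7855


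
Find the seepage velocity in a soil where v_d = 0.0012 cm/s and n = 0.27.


Using v_s = v_d / n
v_s = 0.0012 / 0.27
v_s = 0.00444 cm/s


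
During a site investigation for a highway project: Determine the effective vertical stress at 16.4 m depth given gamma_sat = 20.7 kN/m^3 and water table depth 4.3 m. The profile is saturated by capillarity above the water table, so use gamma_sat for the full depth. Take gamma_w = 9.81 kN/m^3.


Total stress = gamma_sat * depth
sigma = 20.7 * 16.4 = 339.48 kPa
Pore water pressure u = gamma_w * (depth - d_wt)
u = 9.81 * (16.4 - 4.3) = 118.701 kPa
Effective stress = sigma - u
sigma' = 339.48 - 118.701 = 220.78 kPa


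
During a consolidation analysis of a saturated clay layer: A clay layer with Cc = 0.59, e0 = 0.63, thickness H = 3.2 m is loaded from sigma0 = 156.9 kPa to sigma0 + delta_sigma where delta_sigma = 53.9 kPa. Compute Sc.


Using Sc = Cc * H / (1 + e0) * log10((sigma0 + delta_sigma) / sigma0)
Stress ratio = (156.9 + 53.9) / 156.9 = 1.34353
log10(1.34353) = 0.128248
Cc * H / (1 + e0) = 0.59 * 3.2 / (1 + 0.63) = 1.15828
Sc = 1.15828 * 0.128248
Sc = 0.1485 m


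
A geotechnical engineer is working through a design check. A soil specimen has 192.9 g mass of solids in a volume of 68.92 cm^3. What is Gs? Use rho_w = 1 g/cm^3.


Using Gs = m_s / (V_s * rho_w)
Since rho_w = 1 g/cm^3:
Gs = 192.9 / 68.92
Gs = 2.799


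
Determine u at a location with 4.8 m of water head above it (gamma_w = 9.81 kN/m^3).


Using u = gamma_w * h_w
u = 9.81 * 4.8
u = 47.09 kPa


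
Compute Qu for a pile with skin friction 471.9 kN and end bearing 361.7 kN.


Result: 833.6 kN

Derivation:
Using Qu = Qf + Qb
Qu = 471.9 + 361.7
Qu = 833.6 kN


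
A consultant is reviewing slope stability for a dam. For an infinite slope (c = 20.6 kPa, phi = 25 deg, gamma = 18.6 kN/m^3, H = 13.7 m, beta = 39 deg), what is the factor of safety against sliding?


Using Fs = c / (gamma*H*sin(beta)*cos(beta)) + tan(phi)/tan(beta)
Cohesion contribution = 20.6 / (18.6*13.7*sin(39)*cos(39))
Cohesion contribution = 0.165295
Friction contribution = tan(25)/tan(39) = 0.575842
Fs = 0.165295 + 0.575842
Fs = 0.741


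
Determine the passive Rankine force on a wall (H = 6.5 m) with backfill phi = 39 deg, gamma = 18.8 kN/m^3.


Compute passive earth pressure coefficient:
Kp = tan^2(45 + phi/2) = tan^2(64.5) = 4.395495
Compute passive force:
Pp = 0.5 * Kp * gamma * H^2
Pp = 0.5 * 4.395495 * 18.8 * 6.5^2
Pp = 1745.67 kN/m


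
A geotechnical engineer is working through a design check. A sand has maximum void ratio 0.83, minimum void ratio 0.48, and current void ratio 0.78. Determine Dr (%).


Using Dr = (e_max - e) / (e_max - e_min) * 100
e_max - e = 0.83 - 0.78 = 0.05
e_max - e_min = 0.83 - 0.48 = 0.35
Dr = 0.05 / 0.35 * 100
Dr = 14.29 %


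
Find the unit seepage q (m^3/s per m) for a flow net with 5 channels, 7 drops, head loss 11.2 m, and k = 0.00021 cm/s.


Convert k to m/s for unit consistency with H:
k = 0.00021 cm/s = 0.00021 / 100 m/s = 2.1e-06 m/s
Using q = k * H * Nf / Nd
Nf / Nd = 5 / 7 = 0.7143
q = 2.1e-06 * 11.2 * 0.7143
q = 1.68e-05 m^3/s per m


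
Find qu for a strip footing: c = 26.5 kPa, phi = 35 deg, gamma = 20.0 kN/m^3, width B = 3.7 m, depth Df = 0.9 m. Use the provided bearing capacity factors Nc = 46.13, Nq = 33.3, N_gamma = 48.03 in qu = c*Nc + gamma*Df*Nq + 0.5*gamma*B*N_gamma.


Compute qu = c*Nc + gamma*Df*Nq + 0.5*gamma*B*N_gamma
Term 1: 26.5 * 46.13 = 1222.445
Term 2: 20.0 * 0.9 * 33.3 = 599.4
Term 3: 0.5 * 20.0 * 3.7 * 48.03 = 1777.11
qu = 1222.445 + 599.4 + 1777.11
qu = 3598.96 kPa


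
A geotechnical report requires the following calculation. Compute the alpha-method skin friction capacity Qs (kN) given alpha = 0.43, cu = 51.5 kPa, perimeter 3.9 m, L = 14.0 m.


Result: 1209.12 kN

Derivation:
Using Qs = alpha * cu * perimeter * L
Qs = 0.43 * 51.5 * 3.9 * 14.0
Qs = 1209.12 kN


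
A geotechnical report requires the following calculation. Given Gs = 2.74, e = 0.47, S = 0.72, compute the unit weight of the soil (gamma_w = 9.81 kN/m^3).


Using gamma = gamma_w * (Gs + S*e) / (1 + e)
Numerator: Gs + S*e = 2.74 + 0.72*0.47 = 3.0784
Denominator: 1 + e = 1 + 0.47 = 1.47
gamma = 9.81 * 3.0784 / 1.47
gamma = 20.544 kN/m^3


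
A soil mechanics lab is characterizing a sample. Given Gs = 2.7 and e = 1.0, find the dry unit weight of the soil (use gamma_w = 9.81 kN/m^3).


Result: 13.244 kN/m^3

Derivation:
Using gamma_d = Gs * gamma_w / (1 + e)
gamma_d = 2.7 * 9.81 / (1 + 1.0)
gamma_d = 2.7 * 9.81 / 2.0
gamma_d = 13.244 kN/m^3


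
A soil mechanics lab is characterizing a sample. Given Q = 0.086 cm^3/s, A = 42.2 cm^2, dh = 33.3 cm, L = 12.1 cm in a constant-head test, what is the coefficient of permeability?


Compute hydraulic gradient:
i = dh / L = 33.3 / 12.1 = 2.75207
Then apply Darcy's law:
k = Q / (A * i)
k = 0.086 / (42.2 * 2.75207)
k = 0.086 / 116.137
k = 0.000741 cm/s


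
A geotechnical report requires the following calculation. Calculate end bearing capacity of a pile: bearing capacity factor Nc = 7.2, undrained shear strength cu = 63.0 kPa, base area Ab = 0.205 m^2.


Using Qb = Nc * cu * Ab
Qb = 7.2 * 63.0 * 0.205
Qb = 92.99 kN


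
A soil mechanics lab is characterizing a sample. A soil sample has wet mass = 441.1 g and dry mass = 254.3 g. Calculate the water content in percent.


Result: 73.46 %

Derivation:
Using w = (m_wet - m_dry) / m_dry * 100
m_wet - m_dry = 441.1 - 254.3 = 186.8 g
w = 186.8 / 254.3 * 100
w = 73.46 %


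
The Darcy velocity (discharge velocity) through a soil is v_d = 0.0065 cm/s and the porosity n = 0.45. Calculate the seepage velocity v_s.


Result: 0.01444 cm/s

Derivation:
Using v_s = v_d / n
v_s = 0.0065 / 0.45
v_s = 0.01444 cm/s


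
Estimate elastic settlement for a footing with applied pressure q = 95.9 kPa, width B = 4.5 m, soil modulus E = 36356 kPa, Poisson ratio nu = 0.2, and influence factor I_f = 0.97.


Result: 11.053 mm

Derivation:
Using Se = q * B * (1 - nu^2) * I_f / E
1 - nu^2 = 1 - 0.2^2 = 0.96
Se = 95.9 * 4.5 * 0.96 * 0.97 / 36356
Se = 0.011053 m
Convert to mm: Se = 0.011053 * 1000 = 11.053 mm


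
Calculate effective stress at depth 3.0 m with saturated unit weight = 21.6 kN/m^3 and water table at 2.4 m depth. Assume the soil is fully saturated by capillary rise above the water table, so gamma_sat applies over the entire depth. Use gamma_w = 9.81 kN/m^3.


Result: 58.91 kPa

Derivation:
Total stress = gamma_sat * depth
sigma = 21.6 * 3.0 = 64.8 kPa
Pore water pressure u = gamma_w * (depth - d_wt)
u = 9.81 * (3.0 - 2.4) = 5.886 kPa
Effective stress = sigma - u
sigma' = 64.8 - 5.886 = 58.91 kPa


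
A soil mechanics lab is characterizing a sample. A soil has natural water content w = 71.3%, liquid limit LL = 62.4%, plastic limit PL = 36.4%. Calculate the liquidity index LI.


First compute the plasticity index:
PI = LL - PL = 62.4 - 36.4 = 26.0
Then compute the liquidity index:
LI = (w - PL) / PI
LI = (71.3 - 36.4) / 26.0
LI = 1.342


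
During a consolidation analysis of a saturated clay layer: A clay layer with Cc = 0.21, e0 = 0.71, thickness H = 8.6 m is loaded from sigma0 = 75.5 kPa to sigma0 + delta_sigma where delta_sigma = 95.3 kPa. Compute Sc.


Using Sc = Cc * H / (1 + e0) * log10((sigma0 + delta_sigma) / sigma0)
Stress ratio = (75.5 + 95.3) / 75.5 = 2.26225
log10(2.26225) = 0.354541
Cc * H / (1 + e0) = 0.21 * 8.6 / (1 + 0.71) = 1.05614
Sc = 1.05614 * 0.354541
Sc = 0.3744 m


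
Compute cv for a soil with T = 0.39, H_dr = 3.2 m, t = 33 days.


Result: 0.12102 m^2/day

Derivation:
Using cv = T * H_dr^2 / t
H_dr^2 = 3.2^2 = 10.24
cv = 0.39 * 10.24 / 33
cv = 0.12102 m^2/day


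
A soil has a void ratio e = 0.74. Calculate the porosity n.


Using the relation n = e / (1 + e)
n = 0.74 / (1 + 0.74)
n = 0.74 / 1.74
n = 0.4253


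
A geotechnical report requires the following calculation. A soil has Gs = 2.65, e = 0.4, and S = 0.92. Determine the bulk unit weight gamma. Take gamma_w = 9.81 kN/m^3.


Result: 21.148 kN/m^3

Derivation:
Using gamma = gamma_w * (Gs + S*e) / (1 + e)
Numerator: Gs + S*e = 2.65 + 0.92*0.4 = 3.018
Denominator: 1 + e = 1 + 0.4 = 1.4
gamma = 9.81 * 3.018 / 1.4
gamma = 21.148 kN/m^3


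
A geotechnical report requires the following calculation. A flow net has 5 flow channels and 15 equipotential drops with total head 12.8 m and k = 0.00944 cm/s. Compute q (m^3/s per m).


Result: 0.0004028 m^3/s per m

Derivation:
Convert k to m/s for unit consistency with H:
k = 0.00944 cm/s = 0.00944 / 100 m/s = 9.44e-05 m/s
Using q = k * H * Nf / Nd
Nf / Nd = 5 / 15 = 0.3333
q = 9.44e-05 * 12.8 * 0.3333
q = 0.0004028 m^3/s per m


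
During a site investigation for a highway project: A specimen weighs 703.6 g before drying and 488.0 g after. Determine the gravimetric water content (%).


Result: 44.18 %

Derivation:
Using w = (m_wet - m_dry) / m_dry * 100
m_wet - m_dry = 703.6 - 488.0 = 215.6 g
w = 215.6 / 488.0 * 100
w = 44.18 %


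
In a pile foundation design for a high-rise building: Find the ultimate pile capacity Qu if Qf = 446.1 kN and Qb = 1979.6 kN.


Result: 2425.7 kN

Derivation:
Using Qu = Qf + Qb
Qu = 446.1 + 1979.6
Qu = 2425.7 kN


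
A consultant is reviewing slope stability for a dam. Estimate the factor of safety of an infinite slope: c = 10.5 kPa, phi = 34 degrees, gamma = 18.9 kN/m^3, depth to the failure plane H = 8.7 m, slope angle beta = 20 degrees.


Result: 2.052

Derivation:
Using Fs = c / (gamma*H*sin(beta)*cos(beta)) + tan(phi)/tan(beta)
Cohesion contribution = 10.5 / (18.9*8.7*sin(20)*cos(20))
Cohesion contribution = 0.198688
Friction contribution = tan(34)/tan(20) = 1.8532
Fs = 0.198688 + 1.8532
Fs = 2.052


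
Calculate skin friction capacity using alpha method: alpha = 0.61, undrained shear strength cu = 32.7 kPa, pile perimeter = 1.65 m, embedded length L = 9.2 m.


Using Qs = alpha * cu * perimeter * L
Qs = 0.61 * 32.7 * 1.65 * 9.2
Qs = 302.8 kN


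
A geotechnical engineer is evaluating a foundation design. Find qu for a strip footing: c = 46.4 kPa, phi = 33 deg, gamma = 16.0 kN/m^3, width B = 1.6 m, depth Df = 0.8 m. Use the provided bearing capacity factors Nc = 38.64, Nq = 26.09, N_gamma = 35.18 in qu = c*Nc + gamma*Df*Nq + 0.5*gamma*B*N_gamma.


Result: 2577.15 kPa

Derivation:
Compute qu = c*Nc + gamma*Df*Nq + 0.5*gamma*B*N_gamma
Term 1: 46.4 * 38.64 = 1792.896
Term 2: 16.0 * 0.8 * 26.09 = 333.952
Term 3: 0.5 * 16.0 * 1.6 * 35.18 = 450.304
qu = 1792.896 + 333.952 + 450.304
qu = 2577.15 kPa


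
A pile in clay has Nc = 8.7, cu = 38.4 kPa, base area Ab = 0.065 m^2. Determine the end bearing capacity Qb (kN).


Result: 21.72 kN

Derivation:
Using Qb = Nc * cu * Ab
Qb = 8.7 * 38.4 * 0.065
Qb = 21.72 kN


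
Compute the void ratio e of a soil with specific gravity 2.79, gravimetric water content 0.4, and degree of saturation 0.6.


Using the relation e = Gs * w / S
e = 2.79 * 0.4 / 0.6
e = 1.86


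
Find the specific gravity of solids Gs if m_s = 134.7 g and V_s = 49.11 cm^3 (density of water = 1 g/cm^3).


Result: 2.743

Derivation:
Using Gs = m_s / (V_s * rho_w)
Since rho_w = 1 g/cm^3:
Gs = 134.7 / 49.11
Gs = 2.743


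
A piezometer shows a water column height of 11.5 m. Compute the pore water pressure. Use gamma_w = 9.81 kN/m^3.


Using u = gamma_w * h_w
u = 9.81 * 11.5
u = 112.82 kPa


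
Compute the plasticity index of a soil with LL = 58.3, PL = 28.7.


Using PI = LL - PL
PI = 58.3 - 28.7
PI = 29.6


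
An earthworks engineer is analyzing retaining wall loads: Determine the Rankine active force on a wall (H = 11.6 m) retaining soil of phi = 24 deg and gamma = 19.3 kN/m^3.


Compute active earth pressure coefficient:
Ka = tan^2(45 - phi/2) = tan^2(33.0) = 0.42173
Compute active force:
Pa = 0.5 * Ka * gamma * H^2
Pa = 0.5 * 0.42173 * 19.3 * 11.6^2
Pa = 547.62 kN/m
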